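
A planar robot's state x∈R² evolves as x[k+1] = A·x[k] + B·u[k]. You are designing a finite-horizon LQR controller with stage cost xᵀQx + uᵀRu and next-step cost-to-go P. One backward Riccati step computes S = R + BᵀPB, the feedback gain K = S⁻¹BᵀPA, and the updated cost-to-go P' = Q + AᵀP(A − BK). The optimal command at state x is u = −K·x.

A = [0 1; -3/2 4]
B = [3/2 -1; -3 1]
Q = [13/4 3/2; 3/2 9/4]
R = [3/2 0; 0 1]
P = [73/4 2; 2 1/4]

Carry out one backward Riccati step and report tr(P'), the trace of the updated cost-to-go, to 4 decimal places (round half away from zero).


BᵀP = [21.3750 2.2500; -16.2500 -1.7500]
S = R + BᵀPB = [3/2 0; 0 1] + [25.3125 -19.1250; -19.1250 14.5000] = [26.8125 -19.1250; -19.1250 15.5000]
BᵀPA = [-3.3750 30.3750; 2.6250 -23.2500]
K = S⁻¹·BᵀPA = [-0.0423 0.5249; 0.1171 -0.8523]
A−BK = [0.1806 -0.6397; -1.7441 6.4271]
AᵀP(A−BK) = [0.1122 -0.4911; -0.4911 2.4892]
P' = Q + AᵀP(A−BK) = [3.3622 1.0089; 1.0089 4.7392]
tr(P') = 8.1014

8.1014


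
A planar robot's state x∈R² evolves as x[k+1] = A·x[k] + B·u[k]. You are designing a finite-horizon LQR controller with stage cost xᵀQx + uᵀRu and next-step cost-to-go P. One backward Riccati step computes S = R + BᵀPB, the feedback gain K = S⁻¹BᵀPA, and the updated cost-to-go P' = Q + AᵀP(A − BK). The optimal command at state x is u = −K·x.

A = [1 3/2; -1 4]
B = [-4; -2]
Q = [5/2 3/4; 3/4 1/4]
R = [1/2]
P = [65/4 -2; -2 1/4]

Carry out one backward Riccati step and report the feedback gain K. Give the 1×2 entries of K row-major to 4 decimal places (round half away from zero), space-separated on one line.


BᵀP = [-61.0000 7.5000]
S = R + BᵀPB = [1/2] + [229.0000] = [229.5000]
BᵀPA = [-68.5000 -61.5000]
K = S⁻¹·BᵀPA = [-0.2985 -0.2680]
A−BK = [-0.1939 0.4281; -1.5969 3.4641]
AᵀP(A−BK) = [0.0545 0.0188; 0.0188 0.0821]
P' = Q + AᵀP(A−BK) = [2.5545 0.7688; 0.7688 0.3321]
tr(P') = 2.8866

-0.2985 -0.2680


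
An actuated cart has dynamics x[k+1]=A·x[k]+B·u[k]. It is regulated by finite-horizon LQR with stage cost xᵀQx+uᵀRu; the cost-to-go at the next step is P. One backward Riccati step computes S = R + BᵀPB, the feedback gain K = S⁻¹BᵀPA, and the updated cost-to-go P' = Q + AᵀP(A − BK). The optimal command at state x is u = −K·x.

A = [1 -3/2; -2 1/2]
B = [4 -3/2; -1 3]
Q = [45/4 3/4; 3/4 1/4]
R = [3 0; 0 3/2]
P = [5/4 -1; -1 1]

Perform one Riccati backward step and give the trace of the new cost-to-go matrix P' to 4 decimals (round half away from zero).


BᵀP = [6.0000 -5.0000; -4.8750 4.5000]
S = R + BᵀPB = [3 0; 0 3/2] + [29.0000 -24.0000; -24.0000 20.8125] = [32.0000 -24.0000; -24.0000 22.3125]
BᵀPA = [16.0000 -11.5000; -13.8750 9.5625]
K = S⁻¹·BᵀPA = [0.1739 -0.1963; -0.4348 0.2174]
A−BK = [-0.3478 -0.3886; -0.5217 -0.3485]
AᵀP(A−BK) = [0.4348 -0.2174; -0.2174 0.2259]
P' = Q + AᵀP(A−BK) = [11.6848 0.5326; 0.5326 0.4759]
tr(P') = 12.1607

12.1607


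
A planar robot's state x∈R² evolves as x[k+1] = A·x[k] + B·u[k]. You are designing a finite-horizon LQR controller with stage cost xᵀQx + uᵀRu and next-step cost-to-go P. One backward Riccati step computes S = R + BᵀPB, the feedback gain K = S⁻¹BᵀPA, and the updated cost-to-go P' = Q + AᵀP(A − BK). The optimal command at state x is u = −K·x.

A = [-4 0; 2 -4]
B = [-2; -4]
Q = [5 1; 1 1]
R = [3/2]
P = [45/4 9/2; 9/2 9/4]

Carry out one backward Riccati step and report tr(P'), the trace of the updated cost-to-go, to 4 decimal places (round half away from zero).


22.6893

BᵀP = [-40.5000 -18.0000]
S = R + BᵀPB = [3/2] + [153.0000] = [154.5000]
BᵀPA = [126.0000 72.0000]
K = S⁻¹·BᵀPA = [0.8155 0.4660]
A−BK = [-2.3689 0.9320; 5.2621 -2.1359]
AᵀP(A−BK) = [14.2427 -4.7184; -4.7184 2.4466]
P' = Q + AᵀP(A−BK) = [19.2427 -3.7184; -3.7184 3.4466]
tr(P') = 22.6893


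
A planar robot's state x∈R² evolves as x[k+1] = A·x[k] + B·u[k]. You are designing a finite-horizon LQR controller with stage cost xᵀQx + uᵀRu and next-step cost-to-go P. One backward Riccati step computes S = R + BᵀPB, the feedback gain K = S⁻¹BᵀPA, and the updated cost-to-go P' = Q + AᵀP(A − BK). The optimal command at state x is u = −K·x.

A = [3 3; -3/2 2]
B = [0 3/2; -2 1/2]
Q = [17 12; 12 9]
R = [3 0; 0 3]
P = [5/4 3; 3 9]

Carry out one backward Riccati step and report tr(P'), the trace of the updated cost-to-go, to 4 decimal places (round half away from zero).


34.3517

BᵀP = [-6.0000 -18.0000; 3.3750 9.0000]
S = R + BᵀPB = [3 0; 0 3] + [36.0000 -18.0000; -18.0000 9.5625] = [39.0000 -18.0000; -18.0000 12.5625]
BᵀPA = [9.0000 -54.0000; -3.3750 28.1250]
K = S⁻¹·BᵀPA = [0.3153 -1.0373; 0.1831 0.7525]
A−BK = [2.7254 1.8712; -0.9610 -0.4508]
AᵀP(A−BK) = [2.2805 0.6254; 0.6254 6.0712]
P' = Q + AᵀP(A−BK) = [19.2805 12.6254; 12.6254 15.0712]
tr(P') = 34.3517


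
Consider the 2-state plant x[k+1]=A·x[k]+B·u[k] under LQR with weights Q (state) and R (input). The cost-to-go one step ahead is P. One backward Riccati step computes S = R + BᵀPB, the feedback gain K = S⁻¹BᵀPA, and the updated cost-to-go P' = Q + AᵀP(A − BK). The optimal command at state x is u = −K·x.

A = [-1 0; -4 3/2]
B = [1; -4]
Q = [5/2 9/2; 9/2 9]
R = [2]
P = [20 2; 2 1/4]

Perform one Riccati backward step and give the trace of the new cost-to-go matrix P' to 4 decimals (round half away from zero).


BᵀP = [12.0000 1.0000]
S = R + BᵀPB = [2] + [8.0000] = [10.0000]
BᵀPA = [-16.0000 1.5000]
K = S⁻¹·BᵀPA = [-1.6000 0.1500]
A−BK = [0.6000 -0.1500; -10.4000 2.1000]
AᵀP(A−BK) = [14.4000 -2.1000; -2.1000 0.3375]
P' = Q + AᵀP(A−BK) = [16.9000 2.4000; 2.4000 9.3375]
tr(P') = 26.2375

26.2375


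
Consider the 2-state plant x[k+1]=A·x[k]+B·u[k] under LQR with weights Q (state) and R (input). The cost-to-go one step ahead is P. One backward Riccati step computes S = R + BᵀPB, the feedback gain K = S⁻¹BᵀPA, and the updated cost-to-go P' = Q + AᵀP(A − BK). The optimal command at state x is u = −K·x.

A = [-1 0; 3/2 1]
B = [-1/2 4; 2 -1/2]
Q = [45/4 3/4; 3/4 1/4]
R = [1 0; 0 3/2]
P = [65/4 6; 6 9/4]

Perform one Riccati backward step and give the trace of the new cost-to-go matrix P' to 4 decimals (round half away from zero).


BᵀP = [3.8750 1.5000; 62.0000 22.8750]
S = R + BᵀPB = [1 0; 0 3/2] + [1.0625 14.7500; 14.7500 236.5625] = [2.0625 14.7500; 14.7500 238.0625]
BᵀPA = [-1.6250 1.5000; -27.6875 22.8750]
K = S⁻¹·BᵀPA = [0.0788 0.0720; -0.1212 0.0916]
A−BK = [-0.4759 -0.3305; 1.2819 0.9018]
AᵀP(A−BK) = [0.0852 0.0289; 0.0289 0.0460]
P' = Q + AᵀP(A−BK) = [11.3352 0.7789; 0.7789 0.2960]
tr(P') = 11.6312

11.6312


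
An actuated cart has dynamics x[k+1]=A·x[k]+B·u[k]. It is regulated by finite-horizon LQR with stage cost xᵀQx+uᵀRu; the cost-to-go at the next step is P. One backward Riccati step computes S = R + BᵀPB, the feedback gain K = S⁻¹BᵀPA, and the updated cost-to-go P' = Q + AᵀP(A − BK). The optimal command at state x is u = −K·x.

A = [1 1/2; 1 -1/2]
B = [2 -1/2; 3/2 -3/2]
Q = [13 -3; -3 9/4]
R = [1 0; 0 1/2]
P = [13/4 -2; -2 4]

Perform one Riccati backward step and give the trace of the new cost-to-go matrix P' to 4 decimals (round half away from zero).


15.8710

BᵀP = [3.5000 2.0000; 1.3750 -5.0000]
S = R + BᵀPB = [1 0; 0 1/2] + [10.0000 -4.7500; -4.7500 6.8125] = [11.0000 -4.7500; -4.7500 7.3125]
BᵀPA = [5.5000 0.7500; -3.6250 3.1875]
K = S⁻¹·BᵀPA = [0.3974 0.3564; -0.2376 0.6674]
A−BK = [0.0864 0.1210; 0.0475 -0.0335]
AᵀP(A−BK) = [0.2030 0.0842; 0.0842 0.4179]
P' = Q + AᵀP(A−BK) = [13.2030 -2.9158; -2.9158 2.6679]
tr(P') = 15.8710


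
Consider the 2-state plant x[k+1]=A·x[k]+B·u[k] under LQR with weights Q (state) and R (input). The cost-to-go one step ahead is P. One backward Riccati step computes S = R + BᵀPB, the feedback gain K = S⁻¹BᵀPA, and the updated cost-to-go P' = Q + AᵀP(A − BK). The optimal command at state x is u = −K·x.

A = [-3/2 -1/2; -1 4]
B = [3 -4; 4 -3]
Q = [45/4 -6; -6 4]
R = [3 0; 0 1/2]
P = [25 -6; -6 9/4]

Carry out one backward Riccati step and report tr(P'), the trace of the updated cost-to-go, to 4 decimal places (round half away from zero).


BᵀP = [51.0000 -9.0000; -82.0000 17.2500]
S = R + BᵀPB = [3 0; 0 1/2] + [117.0000 -177.0000; -177.0000 276.2500] = [120.0000 -177.0000; -177.0000 276.7500]
BᵀPA = [-67.5000 -61.5000; 105.7500 110.0000]
K = S⁻¹·BᵀPA = [0.0197 1.3024; 0.3947 1.2305]
A−BK = [0.0197 0.5146; 0.1053 2.4817]
AᵀP(A−BK) = [0.0888 0.5428; 0.5428 10.9987]
P' = Q + AᵀP(A−BK) = [11.3388 -5.4572; -5.4572 14.9987]
tr(P') = 26.3375

26.3375


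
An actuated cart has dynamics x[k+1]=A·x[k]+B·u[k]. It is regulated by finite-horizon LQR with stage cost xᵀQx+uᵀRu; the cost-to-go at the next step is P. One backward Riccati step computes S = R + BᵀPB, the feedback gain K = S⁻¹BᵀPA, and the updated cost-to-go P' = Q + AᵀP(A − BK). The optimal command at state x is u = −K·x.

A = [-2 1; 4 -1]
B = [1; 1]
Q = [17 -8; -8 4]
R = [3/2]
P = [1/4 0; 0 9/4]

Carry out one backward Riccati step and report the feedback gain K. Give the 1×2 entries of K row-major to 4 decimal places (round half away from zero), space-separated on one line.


2.1250 -0.5000

BᵀP = [0.2500 2.2500]
S = R + BᵀPB = [3/2] + [2.5000] = [4.0000]
BᵀPA = [8.5000 -2.0000]
K = S⁻¹·BᵀPA = [2.1250 -0.5000]
A−BK = [-4.1250 1.5000; 1.8750 -0.5000]
AᵀP(A−BK) = [18.9375 -5.2500; -5.2500 1.5000]
P' = Q + AᵀP(A−BK) = [35.9375 -13.2500; -13.2500 5.5000]
tr(P') = 41.4375


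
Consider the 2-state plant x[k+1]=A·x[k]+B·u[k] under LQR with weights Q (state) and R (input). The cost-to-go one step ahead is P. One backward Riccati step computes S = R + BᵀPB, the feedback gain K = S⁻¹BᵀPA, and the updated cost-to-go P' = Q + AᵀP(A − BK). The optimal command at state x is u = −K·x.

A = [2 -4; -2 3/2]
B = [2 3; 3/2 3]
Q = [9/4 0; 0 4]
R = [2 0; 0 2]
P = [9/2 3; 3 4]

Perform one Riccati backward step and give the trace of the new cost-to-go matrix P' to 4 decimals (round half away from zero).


BᵀP = [13.5000 12.0000; 22.5000 21.0000]
S = R + BᵀPB = [2 0; 0 2] + [45.0000 76.5000; 76.5000 130.5000] = [47.0000 76.5000; 76.5000 132.5000]
BᵀPA = [3.0000 -36.0000; 3.0000 -58.5000]
K = S⁻¹·BᵀPA = [0.4477 -0.7855; -0.2358 0.0120]
A−BK = [1.8121 -2.4650; -1.9640 2.6422]
AᵀP(A−BK) = [9.3644 -12.6795; -12.6795 17.4244]
P' = Q + AᵀP(A−BK) = [11.6144 -12.6795; -12.6795 21.4244]
tr(P') = 33.0388

33.0388


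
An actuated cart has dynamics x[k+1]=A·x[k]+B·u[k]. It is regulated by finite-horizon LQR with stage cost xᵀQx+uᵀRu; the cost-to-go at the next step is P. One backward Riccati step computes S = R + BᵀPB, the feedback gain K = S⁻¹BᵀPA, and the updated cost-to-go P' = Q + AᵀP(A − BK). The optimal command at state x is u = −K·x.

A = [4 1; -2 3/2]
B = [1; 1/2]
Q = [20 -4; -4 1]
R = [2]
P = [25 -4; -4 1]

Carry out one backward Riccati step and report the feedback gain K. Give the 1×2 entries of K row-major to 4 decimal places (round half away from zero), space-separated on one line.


BᵀP = [23.0000 -3.5000]
S = R + BᵀPB = [2] + [21.2500] = [23.2500]
BᵀPA = [99.0000 17.7500]
K = S⁻¹·BᵀPA = [4.2581 0.7634]
A−BK = [-0.2581 0.2366; -4.1290 1.1183]
AᵀP(A−BK) = [46.4516 5.4194; 5.4194 1.6989]
P' = Q + AᵀP(A−BK) = [66.4516 1.4194; 1.4194 2.6989]
tr(P') = 69.1505

4.2581 0.7634


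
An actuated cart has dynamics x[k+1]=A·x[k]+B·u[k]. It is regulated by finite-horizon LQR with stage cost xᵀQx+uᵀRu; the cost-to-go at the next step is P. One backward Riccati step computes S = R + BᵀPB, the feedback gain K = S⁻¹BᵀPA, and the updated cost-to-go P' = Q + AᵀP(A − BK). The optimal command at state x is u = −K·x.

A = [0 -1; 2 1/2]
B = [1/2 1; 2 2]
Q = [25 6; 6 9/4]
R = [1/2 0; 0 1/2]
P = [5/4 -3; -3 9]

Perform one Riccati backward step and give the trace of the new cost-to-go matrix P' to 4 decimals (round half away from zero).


28.2069

BᵀP = [-5.3750 16.5000; -4.7500 15.0000]
S = R + BᵀPB = [1/2 0; 0 1/2] + [30.3125 27.6250; 27.6250 25.2500] = [30.8125 27.6250; 27.6250 25.7500]
BᵀPA = [33.0000 13.6250; 30.0000 12.2500]
K = S⁻¹·BᵀPA = [0.6935 0.4107; 0.4211 0.0351]
A−BK = [-0.7678 -1.2405; -0.2291 -0.3916]
AᵀP(A−BK) = [0.4830 0.3932; 0.3932 0.4739]
P' = Q + AᵀP(A−BK) = [25.4830 6.3932; 6.3932 2.7239]
tr(P') = 28.2069


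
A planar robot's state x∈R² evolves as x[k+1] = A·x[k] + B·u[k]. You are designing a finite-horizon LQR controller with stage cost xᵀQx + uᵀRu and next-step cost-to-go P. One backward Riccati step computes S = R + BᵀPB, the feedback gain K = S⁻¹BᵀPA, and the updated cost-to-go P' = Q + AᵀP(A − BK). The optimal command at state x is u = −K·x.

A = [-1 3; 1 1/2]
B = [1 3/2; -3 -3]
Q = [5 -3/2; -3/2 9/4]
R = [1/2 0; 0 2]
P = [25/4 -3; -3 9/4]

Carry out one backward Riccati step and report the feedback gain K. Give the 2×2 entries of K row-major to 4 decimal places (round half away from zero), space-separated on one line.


-0.2924 0.0584 -0.2272 0.7338

BᵀP = [15.2500 -9.7500; 18.3750 -11.2500]
S = R + BᵀPB = [1/2 0; 0 2] + [44.5000 52.1250; 52.1250 61.3125] = [45.0000 52.1250; 52.1250 63.3125]
BᵀPA = [-25.0000 40.8750; -29.6250 49.5000]
K = S⁻¹·BᵀPA = [-0.2924 0.0584; -0.2272 0.7338]
A−BK = [-0.3668 1.8410; -0.5588 2.8765]
AᵀP(A−BK) = [0.4596 -1.9275; -1.9275 9.1045]
P' = Q + AᵀP(A−BK) = [5.4596 -3.4275; -3.4275 11.3545]
tr(P') = 16.8141


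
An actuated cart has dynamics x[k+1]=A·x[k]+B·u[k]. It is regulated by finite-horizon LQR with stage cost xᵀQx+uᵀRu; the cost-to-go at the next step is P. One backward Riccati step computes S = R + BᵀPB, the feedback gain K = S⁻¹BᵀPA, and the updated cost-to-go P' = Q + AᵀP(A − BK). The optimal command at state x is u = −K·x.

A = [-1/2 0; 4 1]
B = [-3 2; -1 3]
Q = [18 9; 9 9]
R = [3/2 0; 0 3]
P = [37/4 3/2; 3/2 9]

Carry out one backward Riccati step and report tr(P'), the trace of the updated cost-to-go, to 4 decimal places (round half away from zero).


38.6662

BᵀP = [-29.2500 -13.5000; 23.0000 30.0000]
S = R + BᵀPB = [3/2 0; 0 3] + [101.2500 -99.0000; -99.0000 136.0000] = [102.7500 -99.0000; -99.0000 139.0000]
BᵀPA = [-39.3750 -13.5000; 108.5000 30.0000]
K = S⁻¹·BᵀPA = [1.1756 0.2440; 1.6179 0.3896]
A−BK = [-0.2089 -0.0472; 0.3219 0.0751]
AᵀP(A−BK) = [11.0606 2.5840; 2.5840 0.6055]
P' = Q + AᵀP(A−BK) = [29.0606 11.5840; 11.5840 9.6055]
tr(P') = 38.6662


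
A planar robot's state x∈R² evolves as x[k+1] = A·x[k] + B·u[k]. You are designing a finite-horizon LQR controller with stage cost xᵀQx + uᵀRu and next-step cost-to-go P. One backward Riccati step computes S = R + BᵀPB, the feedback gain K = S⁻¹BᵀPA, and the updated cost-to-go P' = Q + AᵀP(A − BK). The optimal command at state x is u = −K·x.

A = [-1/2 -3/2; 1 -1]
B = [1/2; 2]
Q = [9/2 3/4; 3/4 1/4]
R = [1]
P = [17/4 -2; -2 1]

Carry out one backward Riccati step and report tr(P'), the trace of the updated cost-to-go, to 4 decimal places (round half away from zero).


BᵀP = [-1.8750 1.0000]
S = R + BᵀPB = [1] + [1.0625] = [2.0625]
BᵀPA = [1.9375 1.8125]
K = S⁻¹·BᵀPA = [0.9394 0.8788]
A−BK = [-0.9697 -1.9394; -0.8788 -2.7576]
AᵀP(A−BK) = [2.2424 2.4848; 2.4848 2.9697]
P' = Q + AᵀP(A−BK) = [6.7424 3.2348; 3.2348 3.2197]
tr(P') = 9.9621

9.9621


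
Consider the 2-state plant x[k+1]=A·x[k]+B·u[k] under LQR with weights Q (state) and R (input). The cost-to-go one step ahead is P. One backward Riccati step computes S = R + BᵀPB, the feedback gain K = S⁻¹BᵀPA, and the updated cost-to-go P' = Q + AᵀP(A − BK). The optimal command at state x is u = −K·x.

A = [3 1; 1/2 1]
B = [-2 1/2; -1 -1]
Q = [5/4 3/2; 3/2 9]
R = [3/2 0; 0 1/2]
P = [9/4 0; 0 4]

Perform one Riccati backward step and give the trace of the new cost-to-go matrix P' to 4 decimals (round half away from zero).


BᵀP = [-4.5000 -4.0000; 1.1250 -4.0000]
S = R + BᵀPB = [3/2 0; 0 1/2] + [13.0000 1.7500; 1.7500 4.5625] = [14.5000 1.7500; 1.7500 5.0625]
BᵀPA = [-15.5000 -8.5000; 1.3750 -2.8750]
K = S⁻¹·BᵀPA = [-1.1497 -0.5402; 0.6690 -0.3812]
A−BK = [0.3661 0.1102; 0.0193 0.0786]
AᵀP(A−BK) = [2.5096 0.9009; 0.9009 0.5624]
P' = Q + AᵀP(A−BK) = [3.7596 2.4009; 2.4009 9.5624]
tr(P') = 13.3220

13.3220


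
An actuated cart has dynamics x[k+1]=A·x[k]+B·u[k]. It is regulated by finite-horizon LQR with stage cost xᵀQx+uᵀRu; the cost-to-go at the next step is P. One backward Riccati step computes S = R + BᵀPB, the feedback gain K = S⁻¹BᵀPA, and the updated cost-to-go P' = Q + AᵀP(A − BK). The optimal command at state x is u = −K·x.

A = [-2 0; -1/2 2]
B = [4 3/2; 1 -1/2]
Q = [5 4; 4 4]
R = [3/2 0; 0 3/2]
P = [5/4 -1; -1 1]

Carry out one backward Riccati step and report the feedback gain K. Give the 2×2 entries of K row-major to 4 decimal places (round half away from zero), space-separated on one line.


BᵀP = [4.0000 -3.0000; 2.3750 -2.0000]
S = R + BᵀPB = [3/2 0; 0 3/2] + [13.0000 7.5000; 7.5000 4.5625] = [14.5000 7.5000; 7.5000 6.0625]
BᵀPA = [-6.5000 -6.0000; -3.7500 -4.0000]
K = S⁻¹·BᵀPA = [-0.3564 -0.2014; -0.1777 -0.4107]
A−BK = [-0.3080 1.4215; -0.2325 1.9961]
AᵀP(A−BK) = [0.2673 0.1510; 0.1510 1.1491]
P' = Q + AᵀP(A−BK) = [5.2673 4.1510; 4.1510 5.1491]
tr(P') = 10.4163

-0.3564 -0.2014 -0.1777 -0.4107


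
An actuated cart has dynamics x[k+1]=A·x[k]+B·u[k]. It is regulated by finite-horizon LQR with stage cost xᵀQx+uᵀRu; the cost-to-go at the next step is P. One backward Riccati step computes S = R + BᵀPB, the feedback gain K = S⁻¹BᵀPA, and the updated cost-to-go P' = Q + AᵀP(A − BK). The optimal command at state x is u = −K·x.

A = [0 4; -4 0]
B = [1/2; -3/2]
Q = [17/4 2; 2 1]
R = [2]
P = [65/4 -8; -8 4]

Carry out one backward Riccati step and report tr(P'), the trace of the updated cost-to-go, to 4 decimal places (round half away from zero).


BᵀP = [20.1250 -10.0000]
S = R + BᵀPB = [2] + [25.0625] = [27.0625]
BᵀPA = [40.0000 80.5000]
K = S⁻¹·BᵀPA = [1.4781 2.9746]
A−BK = [-0.7390 2.5127; -1.7829 4.4619]
AᵀP(A−BK) = [4.8776 9.0162; 9.0162 20.5450]
P' = Q + AᵀP(A−BK) = [9.1276 11.0162; 11.0162 21.5450]
tr(P') = 30.6726

30.6726


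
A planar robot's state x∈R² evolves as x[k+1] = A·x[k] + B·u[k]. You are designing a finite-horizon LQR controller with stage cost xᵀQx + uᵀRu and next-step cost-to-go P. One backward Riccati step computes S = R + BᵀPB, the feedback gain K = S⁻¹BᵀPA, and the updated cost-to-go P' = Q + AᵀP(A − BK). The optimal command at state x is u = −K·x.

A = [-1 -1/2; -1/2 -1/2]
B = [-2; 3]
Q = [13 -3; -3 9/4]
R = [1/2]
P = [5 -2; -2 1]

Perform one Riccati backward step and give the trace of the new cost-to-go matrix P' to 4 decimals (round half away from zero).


BᵀP = [-16.0000 7.0000]
S = R + BᵀPB = [1/2] + [53.0000] = [53.5000]
BᵀPA = [12.5000 4.5000]
K = S⁻¹·BᵀPA = [0.2336 0.0841]
A−BK = [-0.5327 -0.3318; -1.2009 -0.7523]
AᵀP(A−BK) = [0.3294 0.1986; 0.1986 0.1215]
P' = Q + AᵀP(A−BK) = [13.3294 -2.8014; -2.8014 2.3715]
tr(P') = 15.7009

15.7009


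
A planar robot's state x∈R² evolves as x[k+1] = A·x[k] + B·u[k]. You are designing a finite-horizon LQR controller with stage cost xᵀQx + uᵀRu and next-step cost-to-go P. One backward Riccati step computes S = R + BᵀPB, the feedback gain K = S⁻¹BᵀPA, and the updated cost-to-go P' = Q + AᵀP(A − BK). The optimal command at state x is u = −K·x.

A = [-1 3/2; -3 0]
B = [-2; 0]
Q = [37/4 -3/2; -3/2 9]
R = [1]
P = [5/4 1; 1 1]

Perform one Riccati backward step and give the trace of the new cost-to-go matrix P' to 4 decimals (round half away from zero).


22.9271

BᵀP = [-2.5000 -2.0000]
S = R + BᵀPB = [1] + [5.0000] = [6.0000]
BᵀPA = [8.5000 -3.7500]
K = S⁻¹·BᵀPA = [1.4167 -0.6250]
A−BK = [1.8333 0.2500; -3.0000 0.0000]
AᵀP(A−BK) = [4.2083 -1.0625; -1.0625 0.4688]
P' = Q + AᵀP(A−BK) = [13.4583 -2.5625; -2.5625 9.4688]
tr(P') = 22.9271


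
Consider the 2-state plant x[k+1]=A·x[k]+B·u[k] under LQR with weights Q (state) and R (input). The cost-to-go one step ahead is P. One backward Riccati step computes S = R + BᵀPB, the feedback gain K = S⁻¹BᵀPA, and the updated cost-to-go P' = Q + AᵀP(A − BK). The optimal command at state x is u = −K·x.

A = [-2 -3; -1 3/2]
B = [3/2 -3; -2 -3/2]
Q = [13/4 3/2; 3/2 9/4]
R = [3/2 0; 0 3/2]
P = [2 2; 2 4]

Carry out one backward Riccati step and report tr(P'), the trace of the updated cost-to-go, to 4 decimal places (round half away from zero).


BᵀP = [-1.0000 -5.0000; -9.0000 -12.0000]
S = R + BᵀPB = [3/2 0; 0 3/2] + [8.5000 10.5000; 10.5000 45.0000] = [10.0000 10.5000; 10.5000 46.5000]
BᵀPA = [7.0000 -4.5000; 30.0000 9.0000]
K = S⁻¹·BᵀPA = [0.0296 -0.8562; 0.6385 0.3869]
A−BK = [-0.1290 -0.5550; 0.0169 0.3679]
AᵀP(A−BK) = [0.6385 0.3869; 0.3869 1.6649]
P' = Q + AᵀP(A−BK) = [3.8885 1.8869; 1.8869 3.9149]
tr(P') = 7.8034

7.8034


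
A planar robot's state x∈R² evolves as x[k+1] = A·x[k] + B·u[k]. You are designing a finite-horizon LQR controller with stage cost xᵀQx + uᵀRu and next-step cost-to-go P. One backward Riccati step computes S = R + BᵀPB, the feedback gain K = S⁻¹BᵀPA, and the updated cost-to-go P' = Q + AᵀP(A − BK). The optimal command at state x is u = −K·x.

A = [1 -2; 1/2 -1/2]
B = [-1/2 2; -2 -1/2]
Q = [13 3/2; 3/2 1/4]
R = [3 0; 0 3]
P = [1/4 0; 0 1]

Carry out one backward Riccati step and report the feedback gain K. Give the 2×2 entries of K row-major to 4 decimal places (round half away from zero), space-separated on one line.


-0.1687 0.1995 0.0886 -0.2117

BᵀP = [-0.1250 -2.0000; 0.5000 -0.5000]
S = R + BᵀPB = [3 0; 0 3] + [4.0625 0.7500; 0.7500 1.2500] = [7.0625 0.7500; 0.7500 4.2500]
BᵀPA = [-1.1250 1.2500; 0.2500 -0.7500]
K = S⁻¹·BᵀPA = [-0.1687 0.1995; 0.0886 -0.2117]
A−BK = [0.7385 -1.4769; 0.2069 -0.2069]
AᵀP(A−BK) = [0.2881 -0.4727; -0.4727 0.8419]
P' = Q + AᵀP(A−BK) = [13.2881 1.0273; 1.0273 1.0919]
tr(P') = 14.3800


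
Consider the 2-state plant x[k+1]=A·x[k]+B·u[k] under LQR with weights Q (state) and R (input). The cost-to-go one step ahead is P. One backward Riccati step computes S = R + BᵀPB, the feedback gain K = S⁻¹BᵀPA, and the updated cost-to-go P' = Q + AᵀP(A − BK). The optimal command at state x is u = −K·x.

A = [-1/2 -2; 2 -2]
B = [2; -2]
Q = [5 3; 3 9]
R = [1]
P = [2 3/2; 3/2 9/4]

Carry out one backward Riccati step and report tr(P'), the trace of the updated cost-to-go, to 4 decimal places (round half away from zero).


BᵀP = [1.0000 -1.5000]
S = R + BᵀPB = [1] + [5.0000] = [6.0000]
BᵀPA = [-3.5000 1.0000]
K = S⁻¹·BᵀPA = [-0.5833 0.1667]
A−BK = [0.6667 -2.3333; 0.8333 -1.6667]
AᵀP(A−BK) = [4.4583 -10.9167; -10.9167 28.8333]
P' = Q + AᵀP(A−BK) = [9.4583 -7.9167; -7.9167 37.8333]
tr(P') = 47.2917

47.2917


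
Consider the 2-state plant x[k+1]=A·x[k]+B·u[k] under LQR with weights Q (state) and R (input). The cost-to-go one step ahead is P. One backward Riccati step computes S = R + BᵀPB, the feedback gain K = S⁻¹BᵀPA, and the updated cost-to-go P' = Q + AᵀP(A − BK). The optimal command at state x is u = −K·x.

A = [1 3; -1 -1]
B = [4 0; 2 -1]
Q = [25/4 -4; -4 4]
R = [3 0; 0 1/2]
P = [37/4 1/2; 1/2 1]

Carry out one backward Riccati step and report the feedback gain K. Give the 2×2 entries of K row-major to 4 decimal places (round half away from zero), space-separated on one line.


0.2319 0.7133 0.9519 1.5689

BᵀP = [38.0000 4.0000; -0.5000 -1.0000]
S = R + BᵀPB = [3 0; 0 1/2] + [160.0000 -4.0000; -4.0000 1.0000] = [163.0000 -4.0000; -4.0000 1.5000]
BᵀPA = [34.0000 110.0000; 0.5000 -0.5000]
K = S⁻¹·BᵀPA = [0.2319 0.7133; 0.9519 1.5689]
A−BK = [0.0722 0.1466; -0.5120 -0.8578]
AᵀP(A−BK) = [0.8879 1.7117; 1.7117 3.5662]
P' = Q + AᵀP(A−BK) = [7.1379 -2.2883; -2.2883 7.5662]
tr(P') = 14.7040


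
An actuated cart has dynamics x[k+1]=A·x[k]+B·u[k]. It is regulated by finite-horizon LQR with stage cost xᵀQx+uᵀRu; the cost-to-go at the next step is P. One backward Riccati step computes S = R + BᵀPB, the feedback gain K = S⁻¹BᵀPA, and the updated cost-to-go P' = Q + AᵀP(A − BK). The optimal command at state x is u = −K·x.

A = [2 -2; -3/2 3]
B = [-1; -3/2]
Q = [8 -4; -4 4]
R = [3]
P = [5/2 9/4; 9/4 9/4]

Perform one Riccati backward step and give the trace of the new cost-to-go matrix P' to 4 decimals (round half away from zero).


BᵀP = [-5.8750 -5.6250]
S = R + BᵀPB = [3] + [14.3125] = [17.3125]
BᵀPA = [-3.3125 -5.1250]
K = S⁻¹·BᵀPA = [-0.1913 -0.2960]
A−BK = [1.8087 -2.2960; -1.7870 2.5560]
AᵀP(A−BK) = [0.9287 -0.8556; -0.8556 1.7329]
P' = Q + AᵀP(A−BK) = [8.9287 -4.8556; -4.8556 5.7329]
tr(P') = 14.6616

14.6616


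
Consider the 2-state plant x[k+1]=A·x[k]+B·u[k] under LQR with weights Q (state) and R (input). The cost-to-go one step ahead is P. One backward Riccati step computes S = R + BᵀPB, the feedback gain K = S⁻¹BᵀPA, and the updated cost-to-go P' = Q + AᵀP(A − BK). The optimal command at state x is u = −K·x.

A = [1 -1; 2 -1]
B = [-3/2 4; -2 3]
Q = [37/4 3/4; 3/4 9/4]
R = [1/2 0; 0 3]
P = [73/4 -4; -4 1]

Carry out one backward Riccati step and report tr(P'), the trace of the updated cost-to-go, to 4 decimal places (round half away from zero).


BᵀP = [-19.3750 4.0000; 61.0000 -13.0000]
S = R + BᵀPB = [1/2 0; 0 3] + [21.0625 -65.5000; -65.5000 205.0000] = [21.5625 -65.5000; -65.5000 208.0000]
BᵀPA = [-11.3750 15.3750; 35.0000 -48.0000]
K = S⁻¹·BᵀPA = [-0.3774 0.2773; 0.0494 -0.1435]
A−BK = [0.2362 -0.0103; 1.0969 -0.0151]
AᵀP(A−BK) = [0.2272 -0.0751; -0.0751 0.1011]
P' = Q + AᵀP(A−BK) = [9.4772 0.6749; 0.6749 2.3511]
tr(P') = 11.8283

11.8283


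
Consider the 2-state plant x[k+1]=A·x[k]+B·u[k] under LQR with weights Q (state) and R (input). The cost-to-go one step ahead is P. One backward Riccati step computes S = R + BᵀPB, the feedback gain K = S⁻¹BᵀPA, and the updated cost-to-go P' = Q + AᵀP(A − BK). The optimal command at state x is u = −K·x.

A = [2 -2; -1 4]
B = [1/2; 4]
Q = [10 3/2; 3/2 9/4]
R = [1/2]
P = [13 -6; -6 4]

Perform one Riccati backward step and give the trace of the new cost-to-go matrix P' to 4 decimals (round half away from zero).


BᵀP = [-17.5000 13.0000]
S = R + BᵀPB = [1/2] + [43.2500] = [43.7500]
BᵀPA = [-48.0000 87.0000]
K = S⁻¹·BᵀPA = [-1.0971 1.9886]
A−BK = [2.5486 -2.9943; 3.3886 -3.9543]
AᵀP(A−BK) = [27.3371 -32.5486; -32.5486 38.9943]
P' = Q + AᵀP(A−BK) = [37.3371 -31.0486; -31.0486 41.2443]
tr(P') = 78.5814

78.5814


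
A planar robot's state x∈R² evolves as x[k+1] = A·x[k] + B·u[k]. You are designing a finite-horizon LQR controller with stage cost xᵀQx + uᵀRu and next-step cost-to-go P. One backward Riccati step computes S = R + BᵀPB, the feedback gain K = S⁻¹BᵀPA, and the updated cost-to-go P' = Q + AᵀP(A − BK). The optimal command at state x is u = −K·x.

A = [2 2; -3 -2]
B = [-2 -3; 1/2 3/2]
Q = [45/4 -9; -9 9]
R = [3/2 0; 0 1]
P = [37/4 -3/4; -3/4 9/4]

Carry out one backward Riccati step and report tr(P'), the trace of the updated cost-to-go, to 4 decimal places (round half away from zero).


30.0120

BᵀP = [-18.8750 2.6250; -28.8750 5.6250]
S = R + BᵀPB = [3/2 0; 0 1] + [39.0625 60.5625; 60.5625 95.0625] = [40.5625 60.5625; 60.5625 96.0625]
BᵀPA = [-45.6250 -43.0000; -74.6250 -69.0000]
K = S⁻¹·BᵀPA = [0.5973 0.2104; -1.1534 -0.8509]
A−BK = [-0.2656 -0.1320; -1.5685 -0.8288]
AᵀP(A−BK) = [7.4289 4.0989; 4.0989 2.3331]
P' = Q + AᵀP(A−BK) = [18.6789 -4.9011; -4.9011 11.3331]
tr(P') = 30.0120


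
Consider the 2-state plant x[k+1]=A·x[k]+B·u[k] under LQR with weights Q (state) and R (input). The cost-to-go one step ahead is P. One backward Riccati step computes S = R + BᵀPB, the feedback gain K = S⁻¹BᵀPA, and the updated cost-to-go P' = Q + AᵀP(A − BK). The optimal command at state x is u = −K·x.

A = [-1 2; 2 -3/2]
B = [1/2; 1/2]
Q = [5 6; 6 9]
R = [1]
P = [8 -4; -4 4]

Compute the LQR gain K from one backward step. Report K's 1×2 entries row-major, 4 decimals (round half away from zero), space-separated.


-1.0000 2.0000

BᵀP = [2.0000 0.0000]
S = R + BᵀPB = [1] + [1.0000] = [2.0000]
BᵀPA = [-2.0000 4.0000]
K = S⁻¹·BᵀPA = [-1.0000 2.0000]
A−BK = [-0.5000 1.0000; 2.5000 -2.5000]
AᵀP(A−BK) = [38.0000 -46.0000; -46.0000 57.0000]
P' = Q + AᵀP(A−BK) = [43.0000 -40.0000; -40.0000 66.0000]
tr(P') = 109.0000


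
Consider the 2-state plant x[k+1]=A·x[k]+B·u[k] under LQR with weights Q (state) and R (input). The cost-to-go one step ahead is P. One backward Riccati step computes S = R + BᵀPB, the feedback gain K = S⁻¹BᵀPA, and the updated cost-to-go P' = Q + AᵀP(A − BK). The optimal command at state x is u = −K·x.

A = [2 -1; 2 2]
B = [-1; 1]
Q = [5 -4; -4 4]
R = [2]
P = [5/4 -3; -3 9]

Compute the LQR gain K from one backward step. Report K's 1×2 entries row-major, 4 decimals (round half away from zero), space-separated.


0.8493 1.5479

BᵀP = [-4.2500 12.0000]
S = R + BᵀPB = [2] + [16.2500] = [18.2500]
BᵀPA = [15.5000 28.2500]
K = S⁻¹·BᵀPA = [0.8493 1.5479]
A−BK = [2.8493 0.5479; 1.1507 0.4521]
AᵀP(A−BK) = [3.8356 3.5068; 3.5068 5.5205]
P' = Q + AᵀP(A−BK) = [8.8356 -0.4932; -0.4932 9.5205]
tr(P') = 18.3562


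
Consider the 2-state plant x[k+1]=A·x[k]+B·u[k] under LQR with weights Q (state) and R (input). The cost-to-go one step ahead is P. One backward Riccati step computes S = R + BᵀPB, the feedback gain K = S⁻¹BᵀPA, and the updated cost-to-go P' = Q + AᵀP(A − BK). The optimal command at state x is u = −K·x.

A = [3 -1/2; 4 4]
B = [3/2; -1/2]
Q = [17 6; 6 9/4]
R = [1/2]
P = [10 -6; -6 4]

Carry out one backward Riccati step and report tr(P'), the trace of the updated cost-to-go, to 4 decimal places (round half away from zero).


BᵀP = [18.0000 -11.0000]
S = R + BᵀPB = [1/2] + [32.5000] = [33.0000]
BᵀPA = [10.0000 -53.0000]
K = S⁻¹·BᵀPA = [0.3030 -1.6061]
A−BK = [2.5455 1.9091; 4.1515 3.1970]
AᵀP(A−BK) = [6.9697 5.0606; 5.0606 5.3788]
P' = Q + AᵀP(A−BK) = [23.9697 11.0606; 11.0606 7.6288]
tr(P') = 31.5985

31.5985


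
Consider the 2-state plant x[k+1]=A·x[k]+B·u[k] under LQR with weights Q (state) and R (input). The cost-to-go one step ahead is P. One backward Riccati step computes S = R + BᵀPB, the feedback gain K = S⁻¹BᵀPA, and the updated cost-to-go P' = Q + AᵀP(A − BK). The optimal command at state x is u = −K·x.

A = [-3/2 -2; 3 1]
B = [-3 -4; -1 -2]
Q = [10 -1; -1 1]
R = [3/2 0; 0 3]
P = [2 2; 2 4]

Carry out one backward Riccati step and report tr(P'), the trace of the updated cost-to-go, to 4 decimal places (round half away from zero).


25.3351

BᵀP = [-8.0000 -10.0000; -12.0000 -16.0000]
S = R + BᵀPB = [3/2 0; 0 3] + [34.0000 52.0000; 52.0000 80.0000] = [35.5000 52.0000; 52.0000 83.0000]
BᵀPA = [-18.0000 6.0000; -30.0000 8.0000]
K = S⁻¹·BᵀPA = [0.2722 0.3381; -0.5320 -0.1155]
A−BK = [-2.8113 -1.4474; 2.2082 1.1072]
AᵀP(A−BK) = [11.4402 5.6227; 5.6227 2.8948]
P' = Q + AᵀP(A−BK) = [21.4402 4.6227; 4.6227 3.8948]
tr(P') = 25.3351


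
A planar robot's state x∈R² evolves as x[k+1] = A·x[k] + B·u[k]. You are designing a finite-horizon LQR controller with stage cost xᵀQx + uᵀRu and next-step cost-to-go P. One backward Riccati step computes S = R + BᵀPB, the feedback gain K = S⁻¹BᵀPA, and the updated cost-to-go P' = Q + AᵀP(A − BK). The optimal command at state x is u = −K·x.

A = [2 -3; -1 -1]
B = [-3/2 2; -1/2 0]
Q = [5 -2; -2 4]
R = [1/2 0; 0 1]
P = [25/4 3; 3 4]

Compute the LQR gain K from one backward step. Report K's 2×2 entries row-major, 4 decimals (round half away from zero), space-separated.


0.3449 1.4646 1.0193 -0.4479

BᵀP = [-10.8750 -6.5000; 12.5000 6.0000]
S = R + BᵀPB = [1/2 0; 0 1] + [19.5625 -21.7500; -21.7500 25.0000] = [20.0625 -21.7500; -21.7500 26.0000]
BᵀPA = [-15.2500 39.1250; 19.0000 -43.5000]
K = S⁻¹·BᵀPA = [0.3449 1.4646; 1.0193 -0.4479]
A−BK = [0.4788 0.0927; -0.8275 -0.2677]
AᵀP(A−BK) = [2.8932 0.3449; 0.3449 1.4646]
P' = Q + AᵀP(A−BK) = [7.8932 -1.6551; -1.6551 5.4646]
tr(P') = 13.3578


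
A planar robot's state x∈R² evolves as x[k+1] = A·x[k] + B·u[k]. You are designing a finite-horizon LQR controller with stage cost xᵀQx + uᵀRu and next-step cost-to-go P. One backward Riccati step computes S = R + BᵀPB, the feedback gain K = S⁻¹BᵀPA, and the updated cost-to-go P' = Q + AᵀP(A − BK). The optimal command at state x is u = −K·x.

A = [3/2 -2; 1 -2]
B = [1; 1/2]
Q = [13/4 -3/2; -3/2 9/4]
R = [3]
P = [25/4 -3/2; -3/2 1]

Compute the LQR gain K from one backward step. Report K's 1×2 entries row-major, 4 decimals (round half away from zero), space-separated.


BᵀP = [5.5000 -1.0000]
S = R + BᵀPB = [3] + [5.0000] = [8.0000]
BᵀPA = [7.2500 -9.0000]
K = S⁻¹·BᵀPA = [0.9063 -1.1250]
A−BK = [0.5938 -0.8750; 0.5469 -1.4375]
AᵀP(A−BK) = [3.9922 -5.0938; -5.0938 6.8750]
P' = Q + AᵀP(A−BK) = [7.2422 -6.5938; -6.5938 9.1250]
tr(P') = 16.3672

0.9063 -1.1250


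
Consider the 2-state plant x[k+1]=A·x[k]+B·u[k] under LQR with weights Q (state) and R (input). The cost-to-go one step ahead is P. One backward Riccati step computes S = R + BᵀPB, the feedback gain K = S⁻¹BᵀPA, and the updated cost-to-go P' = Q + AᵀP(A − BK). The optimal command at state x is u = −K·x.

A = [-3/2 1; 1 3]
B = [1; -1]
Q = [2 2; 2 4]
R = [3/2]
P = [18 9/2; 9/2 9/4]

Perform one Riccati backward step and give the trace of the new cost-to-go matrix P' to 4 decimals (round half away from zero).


42.9265

BᵀP = [13.5000 2.2500]
S = R + BᵀPB = [3/2] + [11.2500] = [12.7500]
BᵀPA = [-18.0000 20.2500]
K = S⁻¹·BᵀPA = [-1.4118 1.5882]
A−BK = [-0.0882 -0.5882; -0.4118 4.5882]
AᵀP(A−BK) = [3.8382 -7.4118; -7.4118 33.0882]
P' = Q + AᵀP(A−BK) = [5.8382 -5.4118; -5.4118 37.0882]
tr(P') = 42.9265


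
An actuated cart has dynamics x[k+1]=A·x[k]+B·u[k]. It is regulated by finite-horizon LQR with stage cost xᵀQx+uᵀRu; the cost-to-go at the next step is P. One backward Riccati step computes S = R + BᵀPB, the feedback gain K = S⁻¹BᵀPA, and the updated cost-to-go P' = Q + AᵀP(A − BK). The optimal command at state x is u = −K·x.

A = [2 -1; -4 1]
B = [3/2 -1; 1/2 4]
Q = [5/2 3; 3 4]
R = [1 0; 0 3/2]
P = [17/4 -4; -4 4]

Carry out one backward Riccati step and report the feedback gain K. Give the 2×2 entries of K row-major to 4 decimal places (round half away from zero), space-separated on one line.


BᵀP = [4.3750 -4.0000; -20.2500 20.0000]
S = R + BᵀPB = [1 0; 0 3/2] + [4.5625 -20.3750; -20.3750 100.2500] = [5.5625 -20.3750; -20.3750 101.7500]
BᵀPA = [24.7500 -8.3750; -120.5000 40.2500]
K = S⁻¹·BᵀPA = [0.4185 -0.2126; -1.1005 0.3530]
A−BK = [0.2718 -0.3282; 0.1927 -0.3058]
AᵀP(A−BK) = [2.0352 -0.7011; -0.7011 0.2610]
P' = Q + AᵀP(A−BK) = [4.5352 2.2989; 2.2989 4.2610]
tr(P') = 8.7963

0.4185 -0.2126 -1.1005 0.3530


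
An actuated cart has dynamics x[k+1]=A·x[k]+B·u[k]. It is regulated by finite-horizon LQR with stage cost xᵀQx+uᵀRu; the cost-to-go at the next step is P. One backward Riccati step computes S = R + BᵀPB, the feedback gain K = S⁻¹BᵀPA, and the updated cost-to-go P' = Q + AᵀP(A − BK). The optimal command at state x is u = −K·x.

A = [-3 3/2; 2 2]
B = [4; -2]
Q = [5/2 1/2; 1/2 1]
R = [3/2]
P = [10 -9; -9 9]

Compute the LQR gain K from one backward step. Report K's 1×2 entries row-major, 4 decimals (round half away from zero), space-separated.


BᵀP = [58.0000 -54.0000]
S = R + BᵀPB = [3/2] + [340.0000] = [341.5000]
BᵀPA = [-282.0000 -21.0000]
K = S⁻¹·BᵀPA = [-0.8258 -0.0615]
A−BK = [0.3031 1.7460; 0.3485 1.8770]
AᵀP(A−BK) = [1.1332 0.6589; 0.6589 3.2086]
P' = Q + AᵀP(A−BK) = [3.6332 1.1589; 1.1589 4.2086]
tr(P') = 7.8419

-0.8258 -0.0615


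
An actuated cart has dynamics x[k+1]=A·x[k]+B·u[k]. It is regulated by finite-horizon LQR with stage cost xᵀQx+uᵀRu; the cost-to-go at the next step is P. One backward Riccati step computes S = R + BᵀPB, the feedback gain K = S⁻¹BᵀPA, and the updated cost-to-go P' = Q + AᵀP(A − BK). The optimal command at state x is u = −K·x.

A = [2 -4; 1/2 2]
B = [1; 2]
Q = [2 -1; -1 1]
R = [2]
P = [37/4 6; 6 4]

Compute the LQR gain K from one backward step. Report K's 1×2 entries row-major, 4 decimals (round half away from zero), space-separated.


BᵀP = [21.2500 14.0000]
S = R + BᵀPB = [2] + [49.2500] = [51.2500]
BᵀPA = [49.5000 -57.0000]
K = S⁻¹·BᵀPA = [0.9659 -1.1122]
A−BK = [1.0341 -2.8878; -1.4317 4.2244]
AᵀP(A−BK) = [2.1902 -2.9463; -2.9463 4.6049]
P' = Q + AᵀP(A−BK) = [4.1902 -3.9463; -3.9463 5.6049]
tr(P') = 9.7951

0.9659 -1.1122


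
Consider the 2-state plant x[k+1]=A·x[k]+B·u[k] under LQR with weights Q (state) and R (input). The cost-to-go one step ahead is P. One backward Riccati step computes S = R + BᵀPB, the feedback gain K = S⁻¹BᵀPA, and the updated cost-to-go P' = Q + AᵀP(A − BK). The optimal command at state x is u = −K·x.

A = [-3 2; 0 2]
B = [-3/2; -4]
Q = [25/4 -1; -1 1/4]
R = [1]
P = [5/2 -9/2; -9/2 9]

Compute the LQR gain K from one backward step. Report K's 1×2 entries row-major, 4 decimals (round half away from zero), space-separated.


BᵀP = [14.2500 -29.2500]
S = R + BᵀPB = [1] + [95.6250] = [96.6250]
BᵀPA = [-42.7500 -30.0000]
K = S⁻¹·BᵀPA = [-0.4424 -0.3105]
A−BK = [-3.6636 1.5343; -1.7697 0.7581]
AᵀP(A−BK) = [3.5860 -1.2730; -1.2730 0.6856]
P' = Q + AᵀP(A−BK) = [9.8360 -2.2730; -2.2730 0.9356]
tr(P') = 10.7717

-0.4424 -0.3105


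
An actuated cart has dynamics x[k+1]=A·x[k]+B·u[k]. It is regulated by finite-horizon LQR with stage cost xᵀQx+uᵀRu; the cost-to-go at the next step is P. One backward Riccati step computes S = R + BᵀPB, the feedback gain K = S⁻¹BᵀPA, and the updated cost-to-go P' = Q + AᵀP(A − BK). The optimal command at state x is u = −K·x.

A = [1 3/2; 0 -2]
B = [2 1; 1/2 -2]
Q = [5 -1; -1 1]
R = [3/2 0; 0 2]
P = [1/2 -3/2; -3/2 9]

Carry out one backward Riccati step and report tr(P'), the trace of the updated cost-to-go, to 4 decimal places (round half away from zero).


BᵀP = [0.2500 1.5000; 3.5000 -19.5000]
S = R + BᵀPB = [3/2 0; 0 2] + [1.2500 -2.7500; -2.7500 42.5000] = [2.7500 -2.7500; -2.7500 44.5000]
BᵀPA = [0.2500 -2.6250; 3.5000 44.2500]
K = S⁻¹·BᵀPA = [0.1807 0.0425; 0.0898 0.9970]
A−BK = [0.5487 0.4181; 0.0893 -0.0272]
AᵀP(A−BK) = [0.1404 0.2499; 0.2499 2.1189]
P' = Q + AᵀP(A−BK) = [5.1404 -0.7501; -0.7501 3.1189]
tr(P') = 8.2594

8.2594


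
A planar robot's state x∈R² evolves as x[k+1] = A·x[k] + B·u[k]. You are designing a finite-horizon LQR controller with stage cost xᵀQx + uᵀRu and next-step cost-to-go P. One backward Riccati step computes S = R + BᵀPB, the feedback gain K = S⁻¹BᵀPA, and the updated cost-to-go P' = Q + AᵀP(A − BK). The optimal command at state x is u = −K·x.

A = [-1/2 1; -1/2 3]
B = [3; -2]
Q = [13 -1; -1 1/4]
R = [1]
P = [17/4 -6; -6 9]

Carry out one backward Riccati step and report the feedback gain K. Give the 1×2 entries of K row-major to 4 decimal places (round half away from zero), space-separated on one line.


0.0382 -0.5654

BᵀP = [24.7500 -36.0000]
S = R + BᵀPB = [1] + [146.2500] = [147.2500]
BᵀPA = [5.6250 -83.2500]
K = S⁻¹·BᵀPA = [0.0382 -0.5654]
A−BK = [-0.6146 2.6961; -0.4236 1.8693]
AᵀP(A−BK) = [0.0976 -0.4448; -0.4448 2.1834]
P' = Q + AᵀP(A−BK) = [13.0976 -1.4448; -1.4448 2.4334]
tr(P') = 15.5310


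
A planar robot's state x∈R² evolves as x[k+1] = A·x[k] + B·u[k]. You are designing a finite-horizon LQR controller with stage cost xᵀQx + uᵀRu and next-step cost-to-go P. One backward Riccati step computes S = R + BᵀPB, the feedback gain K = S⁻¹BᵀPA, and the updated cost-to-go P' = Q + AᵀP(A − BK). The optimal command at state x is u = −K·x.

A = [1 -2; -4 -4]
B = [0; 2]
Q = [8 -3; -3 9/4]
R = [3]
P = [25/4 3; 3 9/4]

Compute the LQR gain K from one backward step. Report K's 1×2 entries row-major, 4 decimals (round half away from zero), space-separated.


BᵀP = [6.0000 4.5000]
S = R + BᵀPB = [3] + [9.0000] = [12.0000]
BᵀPA = [-12.0000 -30.0000]
K = S⁻¹·BᵀPA = [-1.0000 -2.5000]
A−BK = [1.0000 -2.0000; -2.0000 1.0000]
AᵀP(A−BK) = [6.2500 5.5000; 5.5000 34.0000]
P' = Q + AᵀP(A−BK) = [14.2500 2.5000; 2.5000 36.2500]
tr(P') = 50.5000

-1.0000 -2.5000
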